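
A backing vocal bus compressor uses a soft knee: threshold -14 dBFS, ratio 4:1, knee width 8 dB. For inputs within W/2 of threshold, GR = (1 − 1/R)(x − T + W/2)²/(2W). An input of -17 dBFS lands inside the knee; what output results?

x − T + W/2 = -17 − (-14) + 4 = 1.
GR = (1 − 1/4) × 1² / 16 = 0.75 × 1 / 16 = 0.046875 dB.
Output = -17 − 0.046875 = -17.046875 dBFS.

-17.046875 dBFS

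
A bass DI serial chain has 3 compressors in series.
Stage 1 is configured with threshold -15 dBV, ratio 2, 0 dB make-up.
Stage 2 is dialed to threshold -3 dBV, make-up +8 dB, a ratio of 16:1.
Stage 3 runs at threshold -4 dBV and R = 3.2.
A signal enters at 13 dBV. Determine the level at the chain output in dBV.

Stage 1: 28 dB above -15 dBV, reduced 2:1 to 14 dB above → -1 dBV.
Stage 2: -1 dBV is 2 dB over -3 dBV; at 16:1 that becomes 0.125 dB over, giving -2.875 dBV; +8 dB make-up → 5.125 dBV.
Stage 3: overshoot 9.125 dB → 9.125/3.2 = 2.851562 dB → -1.148438 dBV.

-1.148438 dBV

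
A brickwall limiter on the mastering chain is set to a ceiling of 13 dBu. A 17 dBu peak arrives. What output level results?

The limiter clamps the peak to its 13 dBu ceiling.

13 dBu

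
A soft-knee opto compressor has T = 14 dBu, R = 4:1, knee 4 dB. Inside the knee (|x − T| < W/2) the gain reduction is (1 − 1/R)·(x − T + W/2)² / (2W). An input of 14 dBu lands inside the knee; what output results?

13.625 dBu

x − T + W/2 = 14 − 14 + 2 = 2.
GR = (1 − 1/4) × 2² / 8 = 0.75 × 4 / 8 = 0.375 dB.
Output = 14 − 0.375 = 13.625 dBu.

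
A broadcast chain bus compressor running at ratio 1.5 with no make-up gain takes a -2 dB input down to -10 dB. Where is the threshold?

Input is 24 dB above T (since output overshoot × R = input overshoot: (-10 − T)·1.5 = -2 − T gives T = -26 dB).
Check: -26 + (-2 − (-26))/1.5 = -26 + 16 = -10 dB. ✓

-26 dB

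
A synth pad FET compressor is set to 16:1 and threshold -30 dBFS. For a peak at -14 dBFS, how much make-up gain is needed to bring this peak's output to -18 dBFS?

Without make-up, output = threshold + overshoot/16 = -30 + 1 = -29 dBFS.
Gap to target: 11 dB.

11 dB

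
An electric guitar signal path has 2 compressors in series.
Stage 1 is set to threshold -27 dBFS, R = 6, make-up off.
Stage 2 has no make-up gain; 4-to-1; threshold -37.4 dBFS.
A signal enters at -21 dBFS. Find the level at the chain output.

Stage 1: -21 dBFS is 6 dB over -27 dBFS; at 6:1 that becomes 1 dB over, giving -26 dBFS.
Stage 2: -26 dBFS is 11.4 dB over -37.4 dBFS; at 4:1 that becomes 2.85 dB over, giving -34.55 dBFS.

-34.55 dBFS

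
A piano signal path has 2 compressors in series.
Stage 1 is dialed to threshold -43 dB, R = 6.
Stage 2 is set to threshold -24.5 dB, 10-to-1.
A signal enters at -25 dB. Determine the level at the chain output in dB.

-40 dB

Stage 1: -25 dB is 18 dB over -43 dB; at 6:1 that becomes 3 dB over, giving -40 dB.
Stage 2: -40 dB is at or below the -24.5 dB threshold — no compression; output -40 dB.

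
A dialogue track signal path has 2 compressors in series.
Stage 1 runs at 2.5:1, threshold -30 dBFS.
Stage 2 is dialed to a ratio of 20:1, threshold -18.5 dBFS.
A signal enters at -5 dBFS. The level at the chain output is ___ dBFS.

Stage 1: -5 dBFS is 25 dB over -30 dBFS; at 2.5:1 that becomes 10 dB over, giving -20 dBFS.
Stage 2: -20 dBFS ≤ -18.5 dBFS, so stage 2 doesn't engage; output -20 dBFS.

-20 dBFS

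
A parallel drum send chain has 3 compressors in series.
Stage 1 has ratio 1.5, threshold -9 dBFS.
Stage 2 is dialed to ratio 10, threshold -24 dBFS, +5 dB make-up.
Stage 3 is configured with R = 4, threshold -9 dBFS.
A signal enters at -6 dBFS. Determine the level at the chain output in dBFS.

-17.3 dBFS

Stage 1: overshoot 3 dB → 3/1.5 = 2 dB → -7 dBFS.
Stage 2: overshoot 17 dB → 17/10 = 1.7 dB → -22.3 dBFS; +5 dB make-up → -17.3 dBFS.
Stage 3: -17.3 dBFS is at or below the -9 dBFS threshold — no compression; output -17.3 dBFS.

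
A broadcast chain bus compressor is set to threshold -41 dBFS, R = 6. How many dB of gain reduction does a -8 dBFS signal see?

27.5 dB

Overshoot = -8 − (-41) = 33 dB.
After 6:1 compression the overshoot becomes 33/6 = 5.5 dB.
So the signal is attenuated by 33 − 5.5 = 27.5 dB.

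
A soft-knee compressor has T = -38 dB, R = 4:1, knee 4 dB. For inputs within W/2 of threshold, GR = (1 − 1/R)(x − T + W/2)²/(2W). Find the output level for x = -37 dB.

-37.84375 dB

x − T + W/2 = -37 − (-38) + 2 = 3.
GR = (1 − 1/4) × 3² / 8 = 0.75 × 9 / 8 = 0.84375 dB.
Output = -37 − 0.84375 = -37.84375 dB.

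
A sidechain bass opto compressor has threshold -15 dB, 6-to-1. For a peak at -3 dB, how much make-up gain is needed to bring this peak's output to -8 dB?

5 dB

The peak compresses to -15 + 12/6 = -13 dB.
To reach -8 dB requires -8 − (-13) = 5 dB of make-up.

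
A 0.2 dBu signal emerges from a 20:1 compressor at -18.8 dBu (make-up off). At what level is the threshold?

-19.8 dBu

Input is 20 dB above T (since output overshoot × R = input overshoot: (-18.8 − T)·20 = 0.2 − T gives T = -19.8 dBu).
Check: -19.8 + (0.2 − (-19.8))/20 = -19.8 + 1 = -18.8 dBu. ✓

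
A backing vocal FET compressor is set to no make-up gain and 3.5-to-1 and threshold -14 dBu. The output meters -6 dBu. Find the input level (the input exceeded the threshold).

The compressed level sits -6 − (-14) = 8 dB over threshold.
Input overshoot = R × output overshoot = 28 dB → input = -14 + 28 = 14 dBu.

14 dBu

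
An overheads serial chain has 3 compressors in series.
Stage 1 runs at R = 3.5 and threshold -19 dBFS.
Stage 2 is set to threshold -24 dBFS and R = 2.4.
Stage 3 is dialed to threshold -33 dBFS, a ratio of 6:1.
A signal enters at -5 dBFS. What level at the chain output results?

-30.875 dBFS

Stage 1: overshoot 14 dB → 14/3.5 = 4 dB → -15 dBFS.
Stage 2: overshoot 9 dB → 9/2.4 = 3.75 dB → -20.25 dBFS.
Stage 3: overshoot 12.75 dB → 12.75/6 = 2.125 dB → -30.875 dBFS.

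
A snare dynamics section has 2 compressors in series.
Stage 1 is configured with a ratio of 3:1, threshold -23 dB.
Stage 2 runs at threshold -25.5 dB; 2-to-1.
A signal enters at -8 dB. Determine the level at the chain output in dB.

Stage 1: -8 dB is 15 dB over -23 dB; at 3:1 that becomes 5 dB over, giving -18 dB.
Stage 2: overshoot 7.5 dB → 7.5/2 = 3.75 dB → -21.75 dB.

-21.75 dB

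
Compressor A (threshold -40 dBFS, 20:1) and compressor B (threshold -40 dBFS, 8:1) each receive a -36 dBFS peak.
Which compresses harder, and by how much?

A: GR = 4 − 4/20 = 3.8 dB.
B: GR = 4 − 4/8 = 3.5 dB.
A reduces 0.3 dB more.

A, by 0.3 dB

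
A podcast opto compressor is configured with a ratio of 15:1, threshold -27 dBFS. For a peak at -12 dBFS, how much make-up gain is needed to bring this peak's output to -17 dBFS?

9 dB

The peak compresses to -27 + 15/15 = -26 dBFS.
To reach -17 dBFS requires -17 − (-26) = 9 dB of make-up.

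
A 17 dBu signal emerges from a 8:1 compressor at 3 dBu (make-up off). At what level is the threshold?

Input is 16 dB above T (since output overshoot × R = input overshoot: (3 − T)·8 = 17 − T gives T = 1 dBu).
Check: 1 + (17 − 1)/8 = 1 + 2 = 3 dBu. ✓

1 dBu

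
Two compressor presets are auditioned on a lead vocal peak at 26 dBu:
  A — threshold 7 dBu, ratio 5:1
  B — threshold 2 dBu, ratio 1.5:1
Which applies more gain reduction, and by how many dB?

A, by 7.2 dB

A: 19 dB over, compressed to 3.8 dB over, so 15.2 dB of GR.
B: 24 dB over, compressed to 16 dB over, so 8 dB of GR.
A applies 7.2 dB more gain reduction.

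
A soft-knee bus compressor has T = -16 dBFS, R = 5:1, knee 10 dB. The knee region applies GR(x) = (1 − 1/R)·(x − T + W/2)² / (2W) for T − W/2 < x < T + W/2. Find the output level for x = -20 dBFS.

-20.04 dBFS

x − T + W/2 = -20 − (-16) + 5 = 1.
GR = (1 − 1/5) × 1² / 20 = 0.8 × 1 / 20 = 0.04 dB.
Output = -20 − 0.04 = -20.04 dBFS.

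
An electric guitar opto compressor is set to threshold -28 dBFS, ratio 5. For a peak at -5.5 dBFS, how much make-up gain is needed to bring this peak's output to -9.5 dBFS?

14 dB

Overshoot 22.5 dB → 22.5/5 = 4.5 dB after compression, so the compressed level is -28 + 4.5 = -23.5 dBFS.
Make-up = target − compressed = -9.5 − (-23.5) = 14 dB.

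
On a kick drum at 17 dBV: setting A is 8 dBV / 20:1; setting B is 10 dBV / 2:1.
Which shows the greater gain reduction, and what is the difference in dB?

A, by 5.05 dB

A: GR = 9 − 9/20 = 8.55 dB.
B: GR = 7 − 7/2 = 3.5 dB.
A reduces 5.05 dB more.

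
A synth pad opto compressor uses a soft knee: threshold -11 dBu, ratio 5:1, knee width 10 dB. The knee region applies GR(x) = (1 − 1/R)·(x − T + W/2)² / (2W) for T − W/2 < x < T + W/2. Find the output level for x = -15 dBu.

x − T + W/2 = -15 − (-11) + 5 = 1.
GR = (1 − 1/5) × 1² / 20 = 0.8 × 1 / 20 = 0.04 dB.
Output = -15 − 0.04 = -15.04 dBu.

-15.04 dBu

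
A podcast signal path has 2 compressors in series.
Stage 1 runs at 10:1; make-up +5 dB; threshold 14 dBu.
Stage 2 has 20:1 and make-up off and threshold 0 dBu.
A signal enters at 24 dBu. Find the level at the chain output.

1 dBu

Stage 1: 24 dBu is 10 dB over 14 dBu; at 10:1 that becomes 1 dB over, giving 15 dBu; +5 dB make-up → 20 dBu.
Stage 2: overshoot 20 dB → 20/20 = 1 dB → 1 dBu.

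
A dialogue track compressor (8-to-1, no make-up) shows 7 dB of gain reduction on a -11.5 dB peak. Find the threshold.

-19.5 dB

Gain reduction = -11.5 − (-18.5) = 7 dB; output overshoot = GR / (R − 1) = 7 / 7 = 1 dB.
Threshold = output − output overshoot = -18.5 − 1 = -19.5 dB.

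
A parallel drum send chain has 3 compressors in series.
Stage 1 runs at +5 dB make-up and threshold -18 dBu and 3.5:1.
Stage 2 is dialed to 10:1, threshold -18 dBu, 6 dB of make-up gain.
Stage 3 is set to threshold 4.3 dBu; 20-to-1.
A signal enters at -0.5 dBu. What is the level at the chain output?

Stage 1: -0.5 dBu is 17.5 dB over -18 dBu; at 3.5:1 that becomes 5 dB over, giving -13 dBu; +5 dB make-up → -8 dBu.
Stage 2: overshoot 10 dB → 10/10 = 1 dB → -17 dBu; +6 dB make-up → -11 dBu.
Stage 3: below threshold (-11 ≤ 4.3); passes unchanged; output -11 dBu.

-11 dBu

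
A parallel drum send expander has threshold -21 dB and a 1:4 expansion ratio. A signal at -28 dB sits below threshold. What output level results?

The input is 7 dB below the -21 dB threshold.
A 1:4 expander multiplies undershoot by 4: 7 × 4 = 28 dB below threshold.
Output = -21 − 28 = -49 dB.

-49 dB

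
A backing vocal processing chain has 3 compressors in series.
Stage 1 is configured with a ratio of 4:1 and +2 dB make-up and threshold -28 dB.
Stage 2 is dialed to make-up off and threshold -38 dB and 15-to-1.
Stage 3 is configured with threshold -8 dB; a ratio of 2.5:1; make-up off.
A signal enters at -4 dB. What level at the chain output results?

-36.8 dB

Stage 1: -4 dB is 24 dB over -28 dB; at 4:1 that becomes 6 dB over, giving -22 dB; +2 dB make-up → -20 dB.
Stage 2: overshoot 18 dB → 18/15 = 1.2 dB → -36.8 dB.
Stage 3: below threshold (-36.8 ≤ -8); passes unchanged; output -36.8 dB.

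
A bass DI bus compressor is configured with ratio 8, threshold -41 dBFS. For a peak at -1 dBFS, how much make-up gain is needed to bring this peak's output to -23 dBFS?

Overshoot 40 dB → 40/8 = 5 dB after compression, so the compressed level is -41 + 5 = -36 dBFS.
Make-up = target − compressed = -23 − (-36) = 13 dB.

13 dB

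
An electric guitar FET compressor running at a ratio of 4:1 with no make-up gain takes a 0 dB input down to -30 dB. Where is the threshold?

Let T be the threshold. Output overshoot = (input overshoot)/R, so -30 − T = (0 − T)/4.
4·(-30 − T) = 0 − T → 3·T = -120 − 0 = -120.
T = -120/3 = -40 dB.

-40 dB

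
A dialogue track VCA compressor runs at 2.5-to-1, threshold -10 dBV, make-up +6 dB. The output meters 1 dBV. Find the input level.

Stripping the +6 dB make-up gives -5 dBV at the gain stage.
Post-compression overshoot = -5 − (-10) = 5 dB.
Input overshoot = R × output overshoot = 12.5 dB → input = -10 + 12.5 = 2.5 dBV.

2.5 dBV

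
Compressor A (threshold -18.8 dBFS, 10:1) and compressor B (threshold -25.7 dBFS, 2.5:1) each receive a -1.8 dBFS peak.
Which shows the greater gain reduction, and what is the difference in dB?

A, by 0.96 dB

A: 17 dB over, compressed to 1.7 dB over, so 15.3 dB of GR.
B: 23.9 dB over, compressed to 9.56 dB over, so 14.34 dB of GR.
A applies 0.96 dB more gain reduction.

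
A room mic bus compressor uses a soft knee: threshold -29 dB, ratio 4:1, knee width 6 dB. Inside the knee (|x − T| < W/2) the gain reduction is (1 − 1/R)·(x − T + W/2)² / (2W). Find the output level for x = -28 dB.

-29 dB

x − T + W/2 = -28 − (-29) + 3 = 4.
GR = (1 − 1/4) × 4² / 12 = 0.75 × 16 / 12 = 1 dB.
Output = -28 − 1 = -29 dB.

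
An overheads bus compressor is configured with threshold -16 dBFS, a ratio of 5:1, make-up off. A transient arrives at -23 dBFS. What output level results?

-23 dBFS is 7 dB below the -16 dBFS threshold, so no gain reduction is applied.
Output = input = -23 dBFS.

-23 dBFS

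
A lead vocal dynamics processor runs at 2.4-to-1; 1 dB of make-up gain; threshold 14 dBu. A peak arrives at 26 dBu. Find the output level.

20 dBu

Overshoot: 26 − 14 = 12 dB.
The 12 dB excess becomes 5 dB after 2.4:1 reduction.
Output = 14 + 5 = 19 dBu; make-up adds 1 dB, giving 20 dBu.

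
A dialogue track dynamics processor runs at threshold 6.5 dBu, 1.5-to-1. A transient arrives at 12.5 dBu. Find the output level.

10.5 dBu

Overshoot: 12.5 − 6.5 = 6 dB.
The 6 dB excess becomes 4 dB after 1.5:1 reduction.
Output = 6.5 + 4 = 10.5 dBu.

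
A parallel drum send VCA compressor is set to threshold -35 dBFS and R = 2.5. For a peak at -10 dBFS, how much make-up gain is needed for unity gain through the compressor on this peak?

Without make-up, output = threshold + overshoot/2.5 = -35 + 10 = -25 dBFS.
Gap to target: 15 dB.

15 dB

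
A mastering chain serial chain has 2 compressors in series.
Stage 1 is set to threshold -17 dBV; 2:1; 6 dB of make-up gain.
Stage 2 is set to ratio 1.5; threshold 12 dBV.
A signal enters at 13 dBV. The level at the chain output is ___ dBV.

Stage 1: 30 dB above -17 dBV, reduced 2:1 to 15 dB above → -2 dBV; +6 dB make-up → 4 dBV.
Stage 2: 4 dBV is at or below the 12 dBV threshold — no compression; output 4 dBV.

4 dBV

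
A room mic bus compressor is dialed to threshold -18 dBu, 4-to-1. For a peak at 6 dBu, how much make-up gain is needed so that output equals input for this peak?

Overshoot 24 dB → 24/4 = 6 dB after compression, so the compressed level is -18 + 6 = -12 dBu.
Make-up = target − compressed = 6 − (-12) = 18 dB.

18 dB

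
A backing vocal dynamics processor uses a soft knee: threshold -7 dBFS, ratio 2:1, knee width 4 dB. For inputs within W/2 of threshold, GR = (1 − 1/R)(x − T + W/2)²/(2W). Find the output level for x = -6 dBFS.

x − T + W/2 = -6 − (-7) + 2 = 3.
GR = (1 − 1/2) × 3² / 8 = 0.5 × 9 / 8 = 0.5625 dB.
Output = -6 − 0.5625 = -6.5625 dBFS.

-6.5625 dBFS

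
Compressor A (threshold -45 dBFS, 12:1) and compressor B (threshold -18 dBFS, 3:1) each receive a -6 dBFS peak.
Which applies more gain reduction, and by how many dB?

A: 39 dB over, compressed to 3.25 dB over, so 35.75 dB of GR.
B: 12 dB over, compressed to 4 dB over, so 8 dB of GR.
A applies 27.75 dB more gain reduction.

A, by 27.75 dB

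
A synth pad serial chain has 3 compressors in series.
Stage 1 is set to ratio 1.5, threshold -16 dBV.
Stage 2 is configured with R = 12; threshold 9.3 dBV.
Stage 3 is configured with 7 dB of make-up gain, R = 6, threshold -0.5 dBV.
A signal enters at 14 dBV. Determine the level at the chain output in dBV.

Stage 1: overshoot 30 dB → 30/1.5 = 20 dB → 4 dBV.
Stage 2: 4 dBV is at or below the 9.3 dBV threshold — no compression; output 4 dBV.
Stage 3: overshoot 4.5 dB → 4.5/6 = 0.75 dB → 0.25 dBV; +7 dB make-up → 7.25 dBV.

7.25 dBV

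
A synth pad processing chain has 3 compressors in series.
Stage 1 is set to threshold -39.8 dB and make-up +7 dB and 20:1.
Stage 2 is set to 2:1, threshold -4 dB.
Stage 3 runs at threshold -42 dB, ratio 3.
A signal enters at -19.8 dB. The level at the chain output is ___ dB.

Stage 1: overshoot 20 dB → 20/20 = 1 dB → -38.8 dB; +7 dB make-up → -31.8 dB.
Stage 2: below threshold (-31.8 ≤ -4); passes unchanged; output -31.8 dB.
Stage 3: overshoot 10.2 dB → 10.2/3 = 3.4 dB → -38.6 dB.

-38.6 dB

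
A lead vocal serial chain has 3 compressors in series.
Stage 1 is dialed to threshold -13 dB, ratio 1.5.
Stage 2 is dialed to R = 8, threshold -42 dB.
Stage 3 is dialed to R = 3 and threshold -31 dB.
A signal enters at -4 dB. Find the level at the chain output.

-37.625 dB

Stage 1: -4 dB is 9 dB over -13 dB; at 1.5:1 that becomes 6 dB over, giving -7 dB.
Stage 2: -7 dB is 35 dB over -42 dB; at 8:1 that becomes 4.375 dB over, giving -37.625 dB.
Stage 3: -37.625 dB is at or below the -31 dB threshold — no compression; output -37.625 dB.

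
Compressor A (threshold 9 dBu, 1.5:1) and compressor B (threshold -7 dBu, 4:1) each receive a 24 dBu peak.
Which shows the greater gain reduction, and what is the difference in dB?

A: 15 dB over, compressed to 10 dB over, so 5 dB of GR.
B: 31 dB over, compressed to 7.75 dB over, so 23.25 dB of GR.
B reduces 18.25 dB more.

B, by 18.25 dB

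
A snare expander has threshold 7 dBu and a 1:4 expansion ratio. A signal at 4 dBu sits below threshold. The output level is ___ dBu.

Below threshold, a 1:4 expander applies gain = (4−1)×(T − x) of attenuation.
(4−1) × 3 = 9 dB, so output = 4 − 9 = -5 dBu.

-5 dBu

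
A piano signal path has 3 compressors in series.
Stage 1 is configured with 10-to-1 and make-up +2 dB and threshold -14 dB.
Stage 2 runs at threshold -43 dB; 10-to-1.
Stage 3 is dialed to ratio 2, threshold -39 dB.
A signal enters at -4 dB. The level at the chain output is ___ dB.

Stage 1: 10 dB above -14 dB, reduced 10:1 to 1 dB above → -13 dB; +2 dB make-up → -11 dB.
Stage 2: overshoot 32 dB → 32/10 = 3.2 dB → -39.8 dB.
Stage 3: -39.8 dB is at or below the -39 dB threshold — no compression; output -39.8 dB.

-39.8 dB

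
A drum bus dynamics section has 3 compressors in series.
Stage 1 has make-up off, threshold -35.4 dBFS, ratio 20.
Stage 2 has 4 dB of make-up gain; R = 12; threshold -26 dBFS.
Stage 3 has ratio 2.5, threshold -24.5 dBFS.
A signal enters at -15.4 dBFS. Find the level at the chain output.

-30.4 dBFS

Stage 1: -15.4 dBFS is 20 dB over -35.4 dBFS; at 20:1 that becomes 1 dB over, giving -34.4 dBFS.
Stage 2: -34.4 dBFS ≤ -26 dBFS, so stage 2 doesn't engage; make-up brings it to -30.4 dBFS.
Stage 3: -30.4 dBFS is at or below the -24.5 dBFS threshold — no compression; output -30.4 dBFS.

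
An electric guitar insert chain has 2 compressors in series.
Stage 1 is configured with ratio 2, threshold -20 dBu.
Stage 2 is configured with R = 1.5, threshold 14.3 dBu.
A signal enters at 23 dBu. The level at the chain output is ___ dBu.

Stage 1: 23 dBu is 43 dB over -20 dBu; at 2:1 that becomes 21.5 dB over, giving 1.5 dBu.
Stage 2: 1.5 dBu ≤ 14.3 dBu, so stage 2 doesn't engage; output 1.5 dBu.

1.5 dBu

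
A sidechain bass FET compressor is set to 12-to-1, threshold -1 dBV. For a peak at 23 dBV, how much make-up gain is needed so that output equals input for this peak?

22 dB

Overshoot 24 dB → 24/12 = 2 dB after compression, so the compressed level is -1 + 2 = 1 dBV.
Make-up = target − compressed = 23 − 1 = 22 dB.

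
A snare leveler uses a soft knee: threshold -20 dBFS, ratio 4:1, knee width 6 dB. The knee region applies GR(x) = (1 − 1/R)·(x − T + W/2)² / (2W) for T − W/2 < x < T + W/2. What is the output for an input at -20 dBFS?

-20.5625 dBFS

x − T + W/2 = -20 − (-20) + 3 = 3.
GR = (1 − 1/4) × 3² / 12 = 0.75 × 9 / 12 = 0.5625 dB.
Output = -20 − 0.5625 = -20.5625 dBFS.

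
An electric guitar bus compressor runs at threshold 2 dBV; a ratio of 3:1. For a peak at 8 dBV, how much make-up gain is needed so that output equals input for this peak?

4 dB

The peak compresses to 2 + 6/3 = 4 dBV.
To reach 8 dBV requires 8 − 4 = 4 dB of make-up.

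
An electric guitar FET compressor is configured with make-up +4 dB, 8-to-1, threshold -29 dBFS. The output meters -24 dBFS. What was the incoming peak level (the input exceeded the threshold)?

-21 dBFS

Remove make-up: -24 − 4 = -28 dBFS.
The compressed level sits -28 − (-29) = 1 dB over threshold.
Undo the ratio: input overshoot = 1 × 8 = 8 dB, giving input = -21 dBFS.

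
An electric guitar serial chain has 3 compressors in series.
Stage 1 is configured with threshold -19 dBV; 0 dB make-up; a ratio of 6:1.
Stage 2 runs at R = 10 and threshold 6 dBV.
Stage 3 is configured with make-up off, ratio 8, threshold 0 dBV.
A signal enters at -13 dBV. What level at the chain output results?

-18 dBV

Stage 1: overshoot 6 dB → 6/6 = 1 dB → -18 dBV.
Stage 2: -18 dBV is at or below the 6 dBV threshold — no compression; output -18 dBV.
Stage 3: -18 dBV ≤ 0 dBV, so stage 3 doesn't engage; output -18 dBV.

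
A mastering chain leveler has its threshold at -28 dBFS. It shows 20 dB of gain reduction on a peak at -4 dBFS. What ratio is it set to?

Input overshoot = -4 − (-28) = 24 dB.
Output overshoot = 24 − 20 = 4 dB.
Ratio = input overshoot / output overshoot = 24 / 4 = 6.

6:1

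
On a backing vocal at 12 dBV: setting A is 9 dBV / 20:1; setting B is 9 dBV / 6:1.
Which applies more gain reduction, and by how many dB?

A, by 0.35 dB

A: overshoot 3 dB → output overshoot 0.15 dB → GR 2.85 dB.
B: overshoot 3 dB → output overshoot 0.5 dB → GR 2.5 dB.
A reduces 0.35 dB more.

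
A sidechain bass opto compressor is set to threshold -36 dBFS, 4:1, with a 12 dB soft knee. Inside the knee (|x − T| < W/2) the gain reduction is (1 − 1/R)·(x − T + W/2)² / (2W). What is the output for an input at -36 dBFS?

-37.125 dBFS

x − T + W/2 = -36 − (-36) + 6 = 6.
GR = (1 − 1/4) × 6² / 24 = 0.75 × 36 / 24 = 1.125 dB.
Output = -36 − 1.125 = -37.125 dBFS.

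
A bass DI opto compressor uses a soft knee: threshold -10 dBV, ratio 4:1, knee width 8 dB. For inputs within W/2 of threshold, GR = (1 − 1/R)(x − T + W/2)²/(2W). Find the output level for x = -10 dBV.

-10.75 dBV

x − T + W/2 = -10 − (-10) + 4 = 4.
GR = (1 − 1/4) × 4² / 16 = 0.75 × 16 / 16 = 0.75 dB.
Output = -10 − 0.75 = -10.75 dBV.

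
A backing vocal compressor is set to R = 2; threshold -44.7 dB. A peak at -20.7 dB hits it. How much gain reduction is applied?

12 dB

Overshoot = -20.7 − (-44.7) = 24 dB.
After 2:1 compression the overshoot becomes 24/2 = 12 dB.
GR = overshoot in − overshoot out = 24 − 12 = 12 dB.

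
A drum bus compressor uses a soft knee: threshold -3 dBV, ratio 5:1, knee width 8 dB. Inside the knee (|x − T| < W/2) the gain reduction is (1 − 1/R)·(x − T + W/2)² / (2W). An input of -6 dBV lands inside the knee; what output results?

x − T + W/2 = -6 − (-3) + 4 = 1.
GR = (1 − 1/5) × 1² / 16 = 0.8 × 1 / 16 = 0.05 dB.
Output = -6 − 0.05 = -6.05 dBV.

-6.05 dBV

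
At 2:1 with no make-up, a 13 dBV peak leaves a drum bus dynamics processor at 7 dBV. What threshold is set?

1 dBV

Let T be the threshold. Output overshoot = (input overshoot)/R, so 7 − T = (13 − T)/2.
2·(7 − T) = 13 − T → 1·T = 14 − 13 = 1.
T = 1/1 = 1 dBV.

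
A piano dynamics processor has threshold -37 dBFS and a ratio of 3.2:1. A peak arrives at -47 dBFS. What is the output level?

-47 dBFS is 10 dB below the -37 dBFS threshold, so no gain reduction is applied.
Output = input = -47 dBFS.

-47 dBFS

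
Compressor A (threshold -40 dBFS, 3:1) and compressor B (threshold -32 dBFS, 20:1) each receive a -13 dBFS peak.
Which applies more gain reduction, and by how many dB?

B, by 0.05 dB

A: GR = 27 − 27/3 = 18 dB.
B: GR = 19 − 19/20 = 18.05 dB.
B applies 0.05 dB more gain reduction.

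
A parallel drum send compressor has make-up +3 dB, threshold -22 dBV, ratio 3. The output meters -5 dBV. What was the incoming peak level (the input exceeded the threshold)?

Remove make-up: -5 − 3 = -8 dBV.
That's 14 dB above the -22 dBV threshold.
Input overshoot = R × output overshoot = 42 dB → input = -22 + 42 = 20 dBV.

20 dBV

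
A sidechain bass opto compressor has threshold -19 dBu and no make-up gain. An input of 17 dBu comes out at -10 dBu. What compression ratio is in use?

4:1

Input overshoot = 17 − (-19) = 36 dB; output overshoot = -10 − (-19) = 9 dB.
Ratio = 36 / 9 = 4.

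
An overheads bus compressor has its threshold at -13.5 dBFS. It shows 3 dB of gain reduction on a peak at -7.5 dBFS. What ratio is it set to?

Input overshoot = -7.5 − (-13.5) = 6 dB.
Output overshoot = 6 − 3 = 3 dB.
Ratio = input overshoot / output overshoot = 6 / 3 = 2.

2:1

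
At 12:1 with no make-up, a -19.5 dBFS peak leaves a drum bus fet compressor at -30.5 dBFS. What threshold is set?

Input is 12 dB above T (since output overshoot × R = input overshoot: (-30.5 − T)·12 = -19.5 − T gives T = -31.5 dBFS).
Check: -31.5 + (-19.5 − (-31.5))/12 = -31.5 + 1 = -30.5 dBFS. ✓

-31.5 dBFS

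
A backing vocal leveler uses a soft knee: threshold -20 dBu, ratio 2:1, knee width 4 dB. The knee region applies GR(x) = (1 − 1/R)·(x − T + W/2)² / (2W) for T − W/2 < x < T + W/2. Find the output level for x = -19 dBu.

x − T + W/2 = -19 − (-20) + 2 = 3.
GR = (1 − 1/2) × 3² / 8 = 0.5 × 9 / 8 = 0.5625 dB.
Output = -19 − 0.5625 = -19.5625 dBu.

-19.5625 dBu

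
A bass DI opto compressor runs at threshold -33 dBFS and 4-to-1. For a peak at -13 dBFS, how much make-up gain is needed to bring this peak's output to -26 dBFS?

The peak compresses to -33 + 20/4 = -28 dBFS.
To reach -26 dBFS requires -26 − (-28) = 2 dB of make-up.

2 dB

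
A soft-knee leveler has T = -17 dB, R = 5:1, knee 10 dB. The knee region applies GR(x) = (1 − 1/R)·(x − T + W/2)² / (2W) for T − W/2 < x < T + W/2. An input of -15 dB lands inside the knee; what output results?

-16.96 dB

x − T + W/2 = -15 − (-17) + 5 = 7.
GR = (1 − 1/5) × 7² / 20 = 0.8 × 49 / 20 = 1.96 dB.
Output = -15 − 1.96 = -16.96 dB.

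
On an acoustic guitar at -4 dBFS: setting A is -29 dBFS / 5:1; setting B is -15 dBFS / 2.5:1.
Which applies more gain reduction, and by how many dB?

A, by 13.4 dB

A: 25 dB over, compressed to 5 dB over, so 20 dB of GR.
B: 11 dB over, compressed to 4.4 dB over, so 6.6 dB of GR.
A applies 13.4 dB more gain reduction.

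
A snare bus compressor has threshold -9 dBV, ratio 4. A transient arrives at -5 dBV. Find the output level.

-8 dBV

The input is 4 dB above the -9 dBV threshold.
4:1 compression reduces that to 4/4 = 1 dB over.
That puts the output at -8 dBV.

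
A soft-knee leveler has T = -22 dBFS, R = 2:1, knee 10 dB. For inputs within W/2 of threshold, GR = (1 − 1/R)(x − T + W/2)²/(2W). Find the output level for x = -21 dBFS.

-21.9 dBFS

x − T + W/2 = -21 − (-22) + 5 = 6.
GR = (1 − 1/2) × 6² / 20 = 0.5 × 36 / 20 = 0.9 dB.
Output = -21 − 0.9 = -21.9 dBFS.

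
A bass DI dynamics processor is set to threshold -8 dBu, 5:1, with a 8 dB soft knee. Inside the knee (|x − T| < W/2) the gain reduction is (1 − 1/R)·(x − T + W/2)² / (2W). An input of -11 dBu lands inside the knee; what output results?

x − T + W/2 = -11 − (-8) + 4 = 1.
GR = (1 − 1/5) × 1² / 16 = 0.8 × 1 / 16 = 0.05 dB.
Output = -11 − 0.05 = -11.05 dBu.

-11.05 dBu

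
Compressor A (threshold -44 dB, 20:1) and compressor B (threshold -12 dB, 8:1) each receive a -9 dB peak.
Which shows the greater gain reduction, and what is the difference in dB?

A, by 30.625 dB

A: overshoot 35 dB → output overshoot 1.75 dB → GR 33.25 dB.
B: overshoot 3 dB → output overshoot 0.375 dB → GR 2.625 dB.
Difference: 30.625 dB in favour of A.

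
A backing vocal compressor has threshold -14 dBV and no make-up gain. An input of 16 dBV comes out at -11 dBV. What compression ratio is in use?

10:1

Input overshoot = 16 − (-14) = 30 dB; output overshoot = -11 − (-14) = 3 dB.
Ratio = 30 / 3 = 10.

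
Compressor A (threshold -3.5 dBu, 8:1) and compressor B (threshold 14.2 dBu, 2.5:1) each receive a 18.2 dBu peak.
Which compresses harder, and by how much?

A: overshoot 21.7 dB → output overshoot 2.7125 dB → GR 18.9875 dB.
B: overshoot 4 dB → output overshoot 1.6 dB → GR 2.4 dB.
Difference: 16.5875 dB in favour of A.

A, by 16.5875 dB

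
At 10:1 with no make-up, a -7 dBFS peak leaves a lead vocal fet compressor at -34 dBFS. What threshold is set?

Gain reduction = -7 − (-34) = 27 dB; output overshoot = GR / (R − 1) = 27 / 9 = 3 dB.
Threshold = output − output overshoot = -34 − 3 = -37 dBFS.

-37 dBFS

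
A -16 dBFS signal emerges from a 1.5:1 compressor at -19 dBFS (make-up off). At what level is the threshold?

-25 dBFS

Gain reduction = -16 − (-19) = 3 dB; output overshoot = GR / (R − 1) = 3 / 0.5 = 6 dB.
Threshold = output − output overshoot = -19 − 6 = -25 dBFS.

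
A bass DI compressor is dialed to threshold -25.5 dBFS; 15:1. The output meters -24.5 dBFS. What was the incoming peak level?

Post-compression overshoot = -24.5 − (-25.5) = 1 dB.
Undo the ratio: input overshoot = 1 × 15 = 15 dB, giving input = -10.5 dBFS.

-10.5 dBFS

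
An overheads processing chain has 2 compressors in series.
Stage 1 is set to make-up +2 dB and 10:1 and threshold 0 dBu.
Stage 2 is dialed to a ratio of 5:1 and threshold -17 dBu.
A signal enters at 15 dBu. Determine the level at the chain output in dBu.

-12.9 dBu

Stage 1: 15 dB above 0 dBu, reduced 10:1 to 1.5 dB above → 1.5 dBu; +2 dB make-up → 3.5 dBu.
Stage 2: 3.5 dBu is 20.5 dB over -17 dBu; at 5:1 that becomes 4.1 dB over, giving -12.9 dBu.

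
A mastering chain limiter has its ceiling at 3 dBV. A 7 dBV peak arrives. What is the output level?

3 dBV

A brickwall limiter is an ∞:1 compressor: any input above the ceiling is clamped to 3 dBV.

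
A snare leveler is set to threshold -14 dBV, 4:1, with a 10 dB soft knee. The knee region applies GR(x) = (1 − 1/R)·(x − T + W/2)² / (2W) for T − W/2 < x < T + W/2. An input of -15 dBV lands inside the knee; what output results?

-15.6 dBV

x − T + W/2 = -15 − (-14) + 5 = 4.
GR = (1 − 1/4) × 4² / 20 = 0.75 × 16 / 20 = 0.6 dB.
Output = -15 − 0.6 = -15.6 dBV.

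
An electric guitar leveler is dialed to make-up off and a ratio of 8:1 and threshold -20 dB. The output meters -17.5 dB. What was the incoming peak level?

That's 2.5 dB above the -20 dB threshold.
Undo the ratio: input overshoot = 2.5 × 8 = 20 dB, giving input = 0 dB.

0 dB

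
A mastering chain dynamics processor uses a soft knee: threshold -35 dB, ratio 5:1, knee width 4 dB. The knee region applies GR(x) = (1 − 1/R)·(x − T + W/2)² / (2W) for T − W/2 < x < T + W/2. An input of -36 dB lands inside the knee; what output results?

x − T + W/2 = -36 − (-35) + 2 = 1.
GR = (1 − 1/5) × 1² / 8 = 0.8 × 1 / 8 = 0.1 dB.
Output = -36 − 0.1 = -36.1 dB.

-36.1 dB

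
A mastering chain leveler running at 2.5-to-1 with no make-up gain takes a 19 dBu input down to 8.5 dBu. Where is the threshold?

1.5 dBu

Input is 17.5 dB above T (since output overshoot × R = input overshoot: (8.5 − T)·2.5 = 19 − T gives T = 1.5 dBu).
Check: 1.5 + (19 − 1.5)/2.5 = 1.5 + 7 = 8.5 dBu. ✓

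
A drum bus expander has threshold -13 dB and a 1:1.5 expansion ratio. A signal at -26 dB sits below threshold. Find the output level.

Undershoot = (-13) − (-26) = 13 dB.
At 1:1.5, that expands to 19.5 dB under threshold.
Output = -13 − 19.5 = -32.5 dB.

-32.5 dB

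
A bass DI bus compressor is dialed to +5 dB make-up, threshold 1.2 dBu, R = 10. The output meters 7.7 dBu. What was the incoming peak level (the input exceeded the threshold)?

16.2 dBu

Before make-up, the level was 7.7 − 5 = 2.7 dBu.
Post-compression overshoot = 2.7 − 1.2 = 1.5 dB.
Undo the ratio: input overshoot = 1.5 × 10 = 15 dB, giving input = 16.2 dBu.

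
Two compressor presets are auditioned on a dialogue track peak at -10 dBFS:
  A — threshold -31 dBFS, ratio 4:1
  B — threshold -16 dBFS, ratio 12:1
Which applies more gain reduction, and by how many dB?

A: 21 dB over, compressed to 5.25 dB over, so 15.75 dB of GR.
B: 6 dB over, compressed to 0.5 dB over, so 5.5 dB of GR.
A reduces 10.25 dB more.

A, by 10.25 dB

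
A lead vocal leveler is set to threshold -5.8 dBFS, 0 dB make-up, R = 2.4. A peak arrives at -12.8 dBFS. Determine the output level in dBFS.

-12.8 dBFS is 7 dB below the -5.8 dBFS threshold, so no gain reduction is applied.
Output = input = -12.8 dBFS.

-12.8 dBFS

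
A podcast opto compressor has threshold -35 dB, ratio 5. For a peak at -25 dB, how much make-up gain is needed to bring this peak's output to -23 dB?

10 dB

Without make-up, output = threshold + overshoot/5 = -35 + 2 = -33 dB.
Gap to target: 10 dB.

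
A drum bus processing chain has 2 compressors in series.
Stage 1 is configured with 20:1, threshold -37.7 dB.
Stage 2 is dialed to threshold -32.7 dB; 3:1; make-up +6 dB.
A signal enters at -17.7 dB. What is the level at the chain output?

Stage 1: -17.7 dB is 20 dB over -37.7 dB; at 20:1 that becomes 1 dB over, giving -36.7 dB.
Stage 2: -36.7 dB is at or below the -32.7 dB threshold — no compression; make-up brings it to -30.7 dB.

-30.7 dB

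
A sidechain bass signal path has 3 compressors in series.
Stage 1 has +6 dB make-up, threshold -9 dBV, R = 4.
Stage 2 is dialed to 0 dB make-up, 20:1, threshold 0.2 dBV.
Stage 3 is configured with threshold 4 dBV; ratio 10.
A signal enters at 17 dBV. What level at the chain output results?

Stage 1: 26 dB above -9 dBV, reduced 4:1 to 6.5 dB above → -2.5 dBV; +6 dB make-up → 3.5 dBV.
Stage 2: overshoot 3.3 dB → 3.3/20 = 0.165 dB → 0.365 dBV.
Stage 3: 0.365 dBV ≤ 4 dBV, so stage 3 doesn't engage; output 0.365 dBV.

0.365 dBV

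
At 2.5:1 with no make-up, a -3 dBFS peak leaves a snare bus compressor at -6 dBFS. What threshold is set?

-8 dBFS

Input is 5 dB above T (since output overshoot × R = input overshoot: (-6 − T)·2.5 = -3 − T gives T = -8 dBFS).
Check: -8 + (-3 − (-8))/2.5 = -8 + 2 = -6 dBFS. ✓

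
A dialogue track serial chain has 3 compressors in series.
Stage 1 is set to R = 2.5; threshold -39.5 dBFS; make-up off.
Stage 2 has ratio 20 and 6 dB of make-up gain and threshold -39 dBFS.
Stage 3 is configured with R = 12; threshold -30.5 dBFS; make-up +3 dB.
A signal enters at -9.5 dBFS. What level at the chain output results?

-29.425 dBFS

Stage 1: overshoot 30 dB → 30/2.5 = 12 dB → -27.5 dBFS.
Stage 2: overshoot 11.5 dB → 11.5/20 = 0.575 dB → -38.425 dBFS; +6 dB make-up → -32.425 dBFS.
Stage 3: -32.425 dBFS is at or below the -30.5 dBFS threshold — no compression; make-up brings it to -29.425 dBFS.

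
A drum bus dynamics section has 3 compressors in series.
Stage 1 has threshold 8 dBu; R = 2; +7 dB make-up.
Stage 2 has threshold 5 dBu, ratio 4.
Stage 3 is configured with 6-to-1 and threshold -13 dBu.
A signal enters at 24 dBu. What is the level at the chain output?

-9.25 dBu

Stage 1: overshoot 16 dB → 16/2 = 8 dB → 16 dBu; +7 dB make-up → 23 dBu.
Stage 2: 23 dBu is 18 dB over 5 dBu; at 4:1 that becomes 4.5 dB over, giving 9.5 dBu.
Stage 3: 9.5 dBu is 22.5 dB over -13 dBu; at 6:1 that becomes 3.75 dB over, giving -9.25 dBu.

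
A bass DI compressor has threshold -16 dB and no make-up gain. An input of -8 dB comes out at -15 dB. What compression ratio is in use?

Input overshoot = -8 − (-16) = 8 dB; output overshoot = -15 − (-16) = 1 dB.
Ratio = 8 / 1 = 8.

8:1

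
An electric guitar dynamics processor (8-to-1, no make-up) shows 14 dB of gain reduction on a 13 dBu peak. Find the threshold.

-3 dBu

Gain reduction = 13 − (-1) = 14 dB; output overshoot = GR / (R − 1) = 14 / 7 = 2 dB.
Threshold = output − output overshoot = -1 − 2 = -3 dBu.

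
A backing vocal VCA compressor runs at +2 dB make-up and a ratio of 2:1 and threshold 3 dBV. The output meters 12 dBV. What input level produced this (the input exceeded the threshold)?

Stripping the +2 dB make-up gives 10 dBV at the gain stage.
The compressed level sits 10 − 3 = 7 dB over threshold.
Before 2:1 compression the overshoot was 7 × 2 = 14 dB, so input = 3 + 14 = 17 dBV.

17 dBV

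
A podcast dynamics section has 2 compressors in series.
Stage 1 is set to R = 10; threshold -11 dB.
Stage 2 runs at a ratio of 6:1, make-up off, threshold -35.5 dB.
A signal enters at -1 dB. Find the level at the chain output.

Stage 1: overshoot 10 dB → 10/10 = 1 dB → -10 dB.
Stage 2: 25.5 dB above -35.5 dB, reduced 6:1 to 4.25 dB above → -31.25 dB.

-31.25 dB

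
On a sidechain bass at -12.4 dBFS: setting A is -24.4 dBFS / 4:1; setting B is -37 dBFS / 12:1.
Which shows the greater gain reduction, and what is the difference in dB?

B, by 13.55 dB

A: overshoot 12 dB → output overshoot 3 dB → GR 9 dB.
B: overshoot 24.6 dB → output overshoot 2.05 dB → GR 22.55 dB.
Difference: 13.55 dB in favour of B.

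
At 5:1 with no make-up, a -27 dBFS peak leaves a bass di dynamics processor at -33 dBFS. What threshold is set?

Input is 7.5 dB above T (since output overshoot × R = input overshoot: (-33 − T)·5 = -27 − T gives T = -34.5 dBFS).
Check: -34.5 + (-27 − (-34.5))/5 = -34.5 + 1.5 = -33 dBFS. ✓

-34.5 dBFS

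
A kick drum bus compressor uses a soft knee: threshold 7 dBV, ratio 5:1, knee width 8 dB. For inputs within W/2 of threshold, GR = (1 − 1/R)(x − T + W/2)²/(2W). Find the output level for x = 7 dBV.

x − T + W/2 = 7 − 7 + 4 = 4.
GR = (1 − 1/5) × 4² / 16 = 0.8 × 16 / 16 = 0.8 dB.
Output = 7 − 0.8 = 6.2 dBV.

6.2 dBV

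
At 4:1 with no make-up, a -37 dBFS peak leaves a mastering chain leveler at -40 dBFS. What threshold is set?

-41 dBFS

Let T be the threshold. Output overshoot = (input overshoot)/R, so -40 − T = (-37 − T)/4.
4·(-40 − T) = -37 − T → 3·T = -160 − (-37) = -123.
T = -123/3 = -41 dBFS.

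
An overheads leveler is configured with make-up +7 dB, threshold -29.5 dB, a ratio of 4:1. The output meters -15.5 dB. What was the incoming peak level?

Remove make-up: -15.5 − 7 = -22.5 dB.
That's 7 dB above the -29.5 dB threshold.
Before 4:1 compression the overshoot was 7 × 4 = 28 dB, so input = -29.5 + 28 = -1.5 dB.

-1.5 dB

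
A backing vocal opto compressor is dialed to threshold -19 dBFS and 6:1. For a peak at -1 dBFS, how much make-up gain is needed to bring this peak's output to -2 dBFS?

14 dB

The peak compresses to -19 + 18/6 = -16 dBFS.
To reach -2 dBFS requires -2 − (-16) = 14 dB of make-up.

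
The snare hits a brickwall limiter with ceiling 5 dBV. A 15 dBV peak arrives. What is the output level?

5 dBV

A brickwall limiter is an ∞:1 compressor: any input above the ceiling is clamped to 5 dBV.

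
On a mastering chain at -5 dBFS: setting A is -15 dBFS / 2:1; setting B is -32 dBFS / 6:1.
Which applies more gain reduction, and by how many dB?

B, by 17.5 dB

A: 10 dB over, compressed to 5 dB over, so 5 dB of GR.
B: 27 dB over, compressed to 4.5 dB over, so 22.5 dB of GR.
B reduces 17.5 dB more.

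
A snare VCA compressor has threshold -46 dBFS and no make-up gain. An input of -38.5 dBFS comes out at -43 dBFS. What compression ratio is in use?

2.5:1

Input overshoot = -38.5 − (-46) = 7.5 dB; output overshoot = -43 − (-46) = 3 dB.
Ratio = 7.5 / 3 = 2.5.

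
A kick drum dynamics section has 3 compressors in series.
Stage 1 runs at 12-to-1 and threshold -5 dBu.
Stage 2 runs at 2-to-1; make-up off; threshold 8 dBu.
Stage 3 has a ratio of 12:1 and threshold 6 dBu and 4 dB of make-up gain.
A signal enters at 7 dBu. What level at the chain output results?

0 dBu

Stage 1: overshoot 12 dB → 12/12 = 1 dB → -4 dBu.
Stage 2: -4 dBu is at or below the 8 dBu threshold — no compression; output -4 dBu.
Stage 3: below threshold (-4 ≤ 6); passes unchanged; make-up brings it to 0 dBu.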